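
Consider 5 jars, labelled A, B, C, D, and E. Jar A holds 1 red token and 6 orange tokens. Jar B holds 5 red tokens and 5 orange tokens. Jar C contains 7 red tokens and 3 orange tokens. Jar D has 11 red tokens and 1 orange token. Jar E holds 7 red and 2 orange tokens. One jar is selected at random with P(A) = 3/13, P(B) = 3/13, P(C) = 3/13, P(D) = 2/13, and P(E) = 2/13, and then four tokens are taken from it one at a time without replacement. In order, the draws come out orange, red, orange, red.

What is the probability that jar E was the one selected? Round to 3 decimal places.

0.125

For each hypothesis, P(data | H) works out to: P(data | jar A) = (6/7)(1/6)(5/5)(0/4) = 0; P(data | jar B) = (5/10)(5/9)(4/8)(4/7) = 0.079365; P(data | jar C) = (3/10)(7/9)(2/8)(6/7) = 0.05; P(data | jar D) = (1/12)(11/11)(0/10) = 0; P(data | jar E) = (2/9)(7/8)(1/7)(6/6) = 0.027778.
Weighting by the prior gives 3/13 · 0 = 0, 3/13 · 0.079365 = 0.018315, 3/13 · 0.05 = 0.011538, 2/13 · 0 = 0, 2/13 · 0.027778 = 0.0042735; summing to 0.034127.
By Bayes' rule, P(jar E | data) = (0.0042735) / (0.034127) = 0.12522.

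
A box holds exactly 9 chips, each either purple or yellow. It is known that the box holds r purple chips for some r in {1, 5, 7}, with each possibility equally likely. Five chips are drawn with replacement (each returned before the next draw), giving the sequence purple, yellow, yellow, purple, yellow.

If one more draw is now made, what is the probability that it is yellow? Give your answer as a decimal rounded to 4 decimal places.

0.5005

Under each hypothesis, the probability of the observed sequence is: P(data | r = 1) = (1/9)(8/9)(8/9)(1/9)(8/9) = 0.0086708; P(data | r = 5) = (5/9)(4/9)(4/9)(5/9)(4/9) = 0.027096; P(data | r = 7) = (7/9)(2/9)(2/9)(7/9)(2/9) = 0.0066386.
Weighting by the prior gives 1/3 · 0.0086708 = 0.0028903, 1/3 · 0.027096 = 0.009032, 1/3 · 0.0066386 = 0.0022129; summing to 0.014135.
Dividing through by the total gives posterior P(r = 1 | data) = 0.20447, P(r = 5 | data) = 0.63898, P(r = 7 | data) = 0.15655.
The predictive probability is P(yellow next | data) = (8/9)(0.20447) + (4/9)(0.63898) + (2/9)(0.15655) = 0.50053.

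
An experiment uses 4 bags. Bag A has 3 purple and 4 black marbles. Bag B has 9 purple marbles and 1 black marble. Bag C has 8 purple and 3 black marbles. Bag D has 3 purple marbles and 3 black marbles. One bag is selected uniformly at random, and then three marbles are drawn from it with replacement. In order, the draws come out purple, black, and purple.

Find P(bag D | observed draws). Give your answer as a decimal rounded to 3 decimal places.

0.275

The likelihood of the observed sequence under each hypothesis: P(data | bag A) = (3/7)(4/7)(3/7) = 0.10496; P(data | bag B) = (9/10)(1/10)(9/10) = 0.081; P(data | bag C) = (8/11)(3/11)(8/11) = 0.14425; P(data | bag D) = (3/6)(3/6)(3/6) = 0.125.
Weighting by the prior gives 1/4 · 0.10496 = 0.026239, 1/4 · 0.081 = 0.02025, 1/4 · 0.14425 = 0.036063, 1/4 · 0.125 = 0.03125; summing to 0.1138.
So P(bag D | data) = (0.03125) / (0.1138) = 0.2746.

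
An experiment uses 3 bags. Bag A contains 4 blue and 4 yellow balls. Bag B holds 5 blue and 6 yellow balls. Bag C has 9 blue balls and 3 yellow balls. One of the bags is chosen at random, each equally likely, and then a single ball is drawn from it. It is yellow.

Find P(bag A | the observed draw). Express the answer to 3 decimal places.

The likelihood of this draw under each hypothesis: P(data | bag A) = (4/8) = 1/2; P(data | bag B) = (6/11) = 6/11; P(data | bag C) = (3/12) = 1/4.
Multiplying each by its prior: 1/3 · 1/2 = 1/6, 1/3 · 6/11 = 2/11, 1/3 · 1/4 = 1/12; with total 19/44.
Hence P(bag A | data) = (1/6) / (19/44) = 22/57.

0.386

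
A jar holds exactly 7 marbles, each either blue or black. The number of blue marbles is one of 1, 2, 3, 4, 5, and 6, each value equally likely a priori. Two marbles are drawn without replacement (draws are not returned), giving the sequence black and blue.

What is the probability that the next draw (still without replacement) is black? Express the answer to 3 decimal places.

0.500

Under each hypothesis, the probability of the observed sequence is: P(data | r = 1) = (6/7)(1/6) = 1/7; P(data | r = 2) = (5/7)(2/6) = 5/21; P(data | r = 3) = (4/7)(3/6) = 2/7; P(data | r = 4) = (3/7)(4/6) = 2/7; P(data | r = 5) = (2/7)(5/6) = 5/21; P(data | r = 6) = (1/7)(6/6) = 1/7.
The prior-weighted likelihoods are 1/6 · 1/7 = 1/42, 1/6 · 5/21 = 5/126, 1/6 · 2/7 = 1/21, 1/6 · 2/7 = 1/21, 1/6 · 5/21 = 5/126, 1/6 · 1/7 = 1/42; these sum to 2/9.
Normalising, the posterior is P(r = 1 | data) = 3/28, P(r = 2 | data) = 5/28, P(r = 3 | data) = 3/14, P(r = 4 | data) = 3/14, P(r = 5 | data) = 5/28, P(r = 6 | data) = 3/28.
The predictive probability is P(black next | data) = (1)(3/28) + (4/5)(5/28) + (3/5)(3/14) + (2/5)(3/14) + (1/5)(5/28) + (0)(3/28) = 1/2.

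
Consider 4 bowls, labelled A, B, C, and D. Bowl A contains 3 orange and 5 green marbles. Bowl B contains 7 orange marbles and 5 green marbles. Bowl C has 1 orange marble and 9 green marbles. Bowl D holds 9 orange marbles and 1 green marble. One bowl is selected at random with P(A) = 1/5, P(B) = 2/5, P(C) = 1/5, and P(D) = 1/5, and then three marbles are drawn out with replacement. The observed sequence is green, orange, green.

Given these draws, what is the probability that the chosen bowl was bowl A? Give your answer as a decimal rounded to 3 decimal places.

Compute the likelihood of the observed sequence for each case: P(data | bowl A) = (5/8)(3/8)(5/8) = 0.14648; P(data | bowl B) = (5/12)(7/12)(5/12) = 0.10127; P(data | bowl C) = (9/10)(1/10)(9/10) = 0.081; P(data | bowl D) = (1/10)(9/10)(1/10) = 0.009.
Weighting by the prior gives 1/5 · 0.14648 = 0.029297, 2/5 · 0.10127 = 0.040509, 1/5 · 0.081 = 0.0162, 1/5 · 0.009 = 0.0018; these sum to 0.087806.
By Bayes' rule, P(bowl A | data) = (0.029297) / (0.087806) = 0.33365.

0.334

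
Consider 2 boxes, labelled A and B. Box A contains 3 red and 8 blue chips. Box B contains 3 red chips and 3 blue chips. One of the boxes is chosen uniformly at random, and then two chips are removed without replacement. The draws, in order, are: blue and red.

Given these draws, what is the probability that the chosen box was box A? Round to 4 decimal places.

The likelihood of the observed sequence under each hypothesis: P(data | box A) = (8/11)(3/10) = 12/55; P(data | box B) = (3/6)(3/5) = 3/10.
Multiplying each by its prior: 1/2 · 12/55 = 6/55, 1/2 · 3/10 = 3/20; with total 57/220.
Hence P(box A | data) = (6/55) / (57/220) = 8/19.

0.4211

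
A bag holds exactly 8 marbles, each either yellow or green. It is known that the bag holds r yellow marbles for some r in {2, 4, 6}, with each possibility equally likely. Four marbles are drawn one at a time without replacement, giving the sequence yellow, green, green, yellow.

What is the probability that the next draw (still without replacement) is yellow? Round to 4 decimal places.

0.5000

Under each hypothesis, the probability of the observed sequence is: P(data | r = 2) = (2/8)(6/7)(5/6)(1/5) = 1/28; P(data | r = 4) = (4/8)(4/7)(3/6)(3/5) = 3/35; P(data | r = 6) = (6/8)(2/7)(1/6)(5/5) = 1/28.
Weighting by the prior gives 1/3 · 1/28 = 1/84, 1/3 · 3/35 = 1/35, 1/3 · 1/28 = 1/84; these sum to 11/210.
Dividing through by the total gives posterior P(r = 2 | data) = 5/22, P(r = 4 | data) = 6/11, P(r = 6 | data) = 5/22.
Averaging over the posterior, P(yellow next | data) = (0)(5/22) + (1/2)(6/11) + (1)(5/22) = 1/2.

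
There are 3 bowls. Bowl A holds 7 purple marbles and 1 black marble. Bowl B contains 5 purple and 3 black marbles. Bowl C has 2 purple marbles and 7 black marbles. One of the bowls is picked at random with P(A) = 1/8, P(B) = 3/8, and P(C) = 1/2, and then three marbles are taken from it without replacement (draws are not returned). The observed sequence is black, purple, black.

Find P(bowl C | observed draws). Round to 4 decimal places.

0.7134

Compute the likelihood of the observed sequence for each case: P(data | bowl A) = (1/8)(7/7)(0/6) = 0; P(data | bowl B) = (3/8)(5/7)(2/6) = 0.089286; P(data | bowl C) = (7/9)(2/8)(6/7) = 0.16667.
Multiplying each by its prior: 1/8 · 0 = 0, 3/8 · 0.089286 = 0.033482, 1/2 · 0.16667 = 0.083333; these sum to 0.11682.
So P(bowl C | data) = (0.083333) / (0.11682) = 0.71338.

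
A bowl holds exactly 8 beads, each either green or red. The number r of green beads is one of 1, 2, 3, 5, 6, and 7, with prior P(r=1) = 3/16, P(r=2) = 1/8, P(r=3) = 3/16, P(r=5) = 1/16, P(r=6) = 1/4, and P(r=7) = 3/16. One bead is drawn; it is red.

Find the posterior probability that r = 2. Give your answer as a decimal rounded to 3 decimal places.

0.194

The likelihood of this draw under each hypothesis: P(data | r = 1) = (7/8) = 7/8; P(data | r = 2) = (6/8) = 3/4; P(data | r = 3) = (5/8) = 5/8; P(data | r = 5) = (3/8) = 3/8; P(data | r = 6) = (2/8) = 1/4; P(data | r = 7) = (1/8) = 1/8.
The prior-weighted likelihoods are 3/16 · 7/8 = 21/128, 1/8 · 3/4 = 3/32, 3/16 · 5/8 = 15/128, 1/16 · 3/8 = 3/128, 1/4 · 1/4 = 1/16, 3/16 · 1/8 = 3/128; these sum to 31/64.
So P(r = 2 | data) = (3/32) / (31/64) = 6/31.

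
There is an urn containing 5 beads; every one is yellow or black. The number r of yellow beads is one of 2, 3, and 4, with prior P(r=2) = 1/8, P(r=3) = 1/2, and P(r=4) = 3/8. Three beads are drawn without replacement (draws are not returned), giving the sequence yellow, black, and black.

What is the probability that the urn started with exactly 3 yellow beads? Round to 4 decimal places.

0.6667

Under each hypothesis, the probability of the observed sequence is: P(data | r = 2) = (2/5)(3/4)(2/3) = 1/5; P(data | r = 3) = (3/5)(2/4)(1/3) = 1/10; P(data | r = 4) = (4/5)(1/4)(0/3) = 0.
Weighting by the prior gives 1/8 · 1/5 = 1/40, 1/2 · 1/10 = 1/20, 3/8 · 0 = 0; these sum to 3/40.
Therefore the posterior P(r = 3 | data) = (1/20) / (3/40) = 2/3.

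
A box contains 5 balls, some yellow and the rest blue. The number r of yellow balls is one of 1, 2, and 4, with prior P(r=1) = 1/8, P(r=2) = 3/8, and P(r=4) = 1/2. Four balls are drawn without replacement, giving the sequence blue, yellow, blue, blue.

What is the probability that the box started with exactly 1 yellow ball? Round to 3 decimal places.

0.400

Compute the likelihood of the observed sequence for each case: P(data | r = 1) = (4/5)(1/4)(3/3)(2/2) = 1/5; P(data | r = 2) = (3/5)(2/4)(2/3)(1/2) = 1/10; P(data | r = 4) = (1/5)(4/4)(0/3) = 0.
The prior-weighted likelihoods are 1/8 · 1/5 = 1/40, 3/8 · 1/10 = 3/80, 1/2 · 0 = 0; summing to 1/16.
By Bayes' rule, P(r = 1 | data) = (1/40) / (1/16) = 2/5.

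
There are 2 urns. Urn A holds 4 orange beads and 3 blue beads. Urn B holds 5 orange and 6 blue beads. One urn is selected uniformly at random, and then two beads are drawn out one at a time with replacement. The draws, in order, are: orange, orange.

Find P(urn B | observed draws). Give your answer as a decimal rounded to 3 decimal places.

For each hypothesis, P(data | H) works out to: P(data | urn A) = (4/7)(4/7) = 0.32653; P(data | urn B) = (5/11)(5/11) = 0.20661.
Multiplying each by its prior: 1/2 · 0.32653 = 0.16327, 1/2 · 0.20661 = 0.10331; these sum to 0.26657.
So P(urn B | data) = (0.10331) / (0.26657) = 0.38754.

0.388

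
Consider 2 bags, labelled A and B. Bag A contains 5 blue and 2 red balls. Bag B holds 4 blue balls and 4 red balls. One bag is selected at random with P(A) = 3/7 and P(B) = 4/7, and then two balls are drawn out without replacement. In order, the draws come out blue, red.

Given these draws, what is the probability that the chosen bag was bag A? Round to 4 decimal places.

0.3846

For each hypothesis, P(data | H) works out to: P(data | bag A) = (5/7)(2/6) = 5/21; P(data | bag B) = (4/8)(4/7) = 2/7.
Weighting by the prior gives 3/7 · 5/21 = 5/49, 4/7 · 2/7 = 8/49; summing to 13/49.
So P(bag A | data) = (5/49) / (13/49) = 5/13.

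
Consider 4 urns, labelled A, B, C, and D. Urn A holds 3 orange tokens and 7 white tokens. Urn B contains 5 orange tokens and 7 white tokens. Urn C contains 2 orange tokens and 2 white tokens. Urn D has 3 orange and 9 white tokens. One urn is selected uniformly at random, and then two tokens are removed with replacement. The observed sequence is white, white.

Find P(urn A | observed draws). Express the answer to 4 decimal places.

0.2983

For each hypothesis, P(data | H) works out to: P(data | urn A) = (7/10)(7/10) = 0.49; P(data | urn B) = (7/12)(7/12) = 0.34028; P(data | urn C) = (2/4)(2/4) = 0.25; P(data | urn D) = (9/12)(9/12) = 0.5625.
Weighting by the prior gives 1/4 · 0.49 = 0.1225, 1/4 · 0.34028 = 0.085069, 1/4 · 0.25 = 0.0625, 1/4 · 0.5625 = 0.14062; summing to 0.41069.
So P(urn A | data) = (0.1225) / (0.41069) = 0.29828.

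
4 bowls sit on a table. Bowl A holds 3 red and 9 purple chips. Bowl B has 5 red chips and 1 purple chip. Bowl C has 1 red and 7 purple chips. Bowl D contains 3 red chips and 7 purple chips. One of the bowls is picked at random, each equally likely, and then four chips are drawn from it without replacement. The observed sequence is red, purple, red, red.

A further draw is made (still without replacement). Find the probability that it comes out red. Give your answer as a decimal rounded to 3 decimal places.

The likelihood of the observed sequence under each hypothesis: P(data | bowl A) = (3/12)(9/11)(2/10)(1/9) = 0.0045455; P(data | bowl B) = (5/6)(1/5)(4/4)(3/3) = 0.16667; P(data | bowl C) = (1/8)(7/7)(0/6) = 0; P(data | bowl D) = (3/10)(7/9)(2/8)(1/7) = 0.0083333.
Multiplying each by its prior: 1/4 · 0.0045455 = 0.0011364, 1/4 · 0.16667 = 0.041667, 1/4 · 0 = 0, 1/4 · 0.0083333 = 0.0020833; these sum to 0.044886.
Dividing through by the total gives posterior P(bowl A | data) = 0.025316, P(bowl B | data) = 0.92827, P(bowl C | data) = 0, P(bowl D | data) = 0.046414.
Averaging over the posterior, P(red next | data) = (0)(0.025316) + (1)(0.92827) + (0)(0.046414) = 0.92827.

0.928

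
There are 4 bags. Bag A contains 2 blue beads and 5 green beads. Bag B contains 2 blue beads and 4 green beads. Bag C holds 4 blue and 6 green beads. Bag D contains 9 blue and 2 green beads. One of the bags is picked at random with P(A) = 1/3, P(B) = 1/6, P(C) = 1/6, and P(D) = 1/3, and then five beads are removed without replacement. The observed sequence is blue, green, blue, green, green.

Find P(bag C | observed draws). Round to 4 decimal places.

0.2273

Compute the likelihood of the observed sequence for each case: P(data | bag A) = (2/7)(5/6)(1/5)(4/4)(3/3) = 1/21; P(data | bag B) = (2/6)(4/5)(1/4)(3/3)(2/2) = 1/15; P(data | bag C) = (4/10)(6/9)(3/8)(5/7)(4/6) = 1/21; P(data | bag D) = (9/11)(2/10)(8/9)(1/8)(0/7) = 0.
Multiplying each by its prior: 1/3 · 1/21 = 1/63, 1/6 · 1/15 = 1/90, 1/6 · 1/21 = 1/126, 1/3 · 0 = 0; with total 11/315.
Therefore the posterior P(bag C | data) = (1/126) / (11/315) = 5/22.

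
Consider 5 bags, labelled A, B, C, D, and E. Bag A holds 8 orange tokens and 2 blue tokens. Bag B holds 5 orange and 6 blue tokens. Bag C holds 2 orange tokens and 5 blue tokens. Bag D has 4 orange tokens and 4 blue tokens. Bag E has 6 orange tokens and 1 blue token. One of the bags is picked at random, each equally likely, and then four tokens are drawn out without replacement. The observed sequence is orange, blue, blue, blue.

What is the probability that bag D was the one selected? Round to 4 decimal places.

The likelihood of the observed sequence under each hypothesis: P(data | bag A) = (8/10)(2/9)(1/8)(0/7) = 0; P(data | bag B) = (5/11)(6/10)(5/9)(4/8) = 0.075758; P(data | bag C) = (2/7)(5/6)(4/5)(3/4) = 0.14286; P(data | bag D) = (4/8)(4/7)(3/6)(2/5) = 0.057143; P(data | bag E) = (6/7)(1/6)(0/5) = 0.
Weighting by the prior gives 1/5 · 0 = 0, 1/5 · 0.075758 = 0.015152, 1/5 · 0.14286 = 0.028571, 1/5 · 0.057143 = 0.011429, 1/5 · 0 = 0; summing to 0.055152.
Hence P(bag D | data) = (0.011429) / (0.055152) = 0.20722.

0.2072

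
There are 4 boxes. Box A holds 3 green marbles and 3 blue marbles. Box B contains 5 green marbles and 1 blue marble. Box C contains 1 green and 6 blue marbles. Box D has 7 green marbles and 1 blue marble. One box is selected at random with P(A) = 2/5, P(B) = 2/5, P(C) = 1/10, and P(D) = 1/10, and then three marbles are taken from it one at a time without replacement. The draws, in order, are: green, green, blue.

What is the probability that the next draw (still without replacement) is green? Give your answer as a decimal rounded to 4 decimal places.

0.7126

Compute the likelihood of the observed sequence for each case: P(data | box A) = (3/6)(2/5)(3/4) = 0.15; P(data | box B) = (5/6)(4/5)(1/4) = 0.16667; P(data | box C) = (1/7)(0/6) = 0; P(data | box D) = (7/8)(6/7)(1/6) = 0.125.
Weighting by the prior gives 2/5 · 0.15 = 0.06, 2/5 · 0.16667 = 0.066667, 1/10 · 0 = 0, 1/10 · 0.125 = 0.0125; summing to 0.13917.
The posterior is then P(box A | data) = 0.43114, P(box B | data) = 0.47904, P(box C | data) = 0, P(box D | data) = 0.08982.
So P(green next | data) = Σ P(green next | H) P(H | data) = (1/3)(0.43114) + (1)(0.47904) + (1)(0.08982) = 0.71257.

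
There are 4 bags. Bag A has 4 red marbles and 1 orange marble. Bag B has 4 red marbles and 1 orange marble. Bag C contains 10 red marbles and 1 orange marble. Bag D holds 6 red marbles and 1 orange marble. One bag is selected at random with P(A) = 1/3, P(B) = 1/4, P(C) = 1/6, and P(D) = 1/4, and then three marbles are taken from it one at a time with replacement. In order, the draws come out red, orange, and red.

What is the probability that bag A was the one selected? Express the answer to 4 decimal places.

For each hypothesis, P(data | H) works out to: P(data | bag A) = (4/5)(1/5)(4/5) = 0.128; P(data | bag B) = (4/5)(1/5)(4/5) = 0.128; P(data | bag C) = (10/11)(1/11)(10/11) = 0.075131; P(data | bag D) = (6/7)(1/7)(6/7) = 0.10496.
Multiplying each by its prior: 1/3 · 0.128 = 0.042667, 1/4 · 0.128 = 0.032, 1/6 · 0.075131 = 0.012522, 1/4 · 0.10496 = 0.026239; summing to 0.11343.
Hence P(bag A | data) = (0.042667) / (0.11343) = 0.37616.

0.3762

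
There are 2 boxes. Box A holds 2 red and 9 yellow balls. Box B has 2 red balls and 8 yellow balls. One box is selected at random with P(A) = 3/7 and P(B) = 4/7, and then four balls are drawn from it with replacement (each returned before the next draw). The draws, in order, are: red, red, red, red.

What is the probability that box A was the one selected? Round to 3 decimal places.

Under each hypothesis, the probability of the observed sequence is: P(data | box A) = (2/11)(2/11)(2/11)(2/11) = 0.0010928; P(data | box B) = (2/10)(2/10)(2/10)(2/10) = 0.0016.
The prior-weighted likelihoods are 3/7 · 0.0010928 = 0.00046835, 4/7 · 0.0016 = 0.00091429; with total 0.0013826.
Therefore the posterior P(box A | data) = (0.00046835) / (0.0013826) = 0.33874.

0.339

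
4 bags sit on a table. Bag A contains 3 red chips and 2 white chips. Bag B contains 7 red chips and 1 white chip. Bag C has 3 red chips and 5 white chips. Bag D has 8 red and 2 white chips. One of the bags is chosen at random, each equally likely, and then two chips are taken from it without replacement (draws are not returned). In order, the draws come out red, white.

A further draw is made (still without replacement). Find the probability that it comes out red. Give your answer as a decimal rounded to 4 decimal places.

For each hypothesis, P(data | H) works out to: P(data | bag A) = (3/5)(2/4) = 0.3; P(data | bag B) = (7/8)(1/7) = 0.125; P(data | bag C) = (3/8)(5/7) = 0.26786; P(data | bag D) = (8/10)(2/9) = 0.17778.
Multiplying each by its prior: 1/4 · 0.3 = 0.075, 1/4 · 0.125 = 0.03125, 1/4 · 0.26786 = 0.066964, 1/4 · 0.17778 = 0.044444; summing to 0.21766.
Dividing through by the total gives posterior P(bag A | data) = 0.34458, P(bag B | data) = 0.14357, P(bag C | data) = 0.30766, P(bag D | data) = 0.20419.
The predictive probability is P(red next | data) = (2/3)(0.34458) + (1)(0.14357) + (1/3)(0.30766) + (7/8)(0.20419) = 0.65451.

0.6545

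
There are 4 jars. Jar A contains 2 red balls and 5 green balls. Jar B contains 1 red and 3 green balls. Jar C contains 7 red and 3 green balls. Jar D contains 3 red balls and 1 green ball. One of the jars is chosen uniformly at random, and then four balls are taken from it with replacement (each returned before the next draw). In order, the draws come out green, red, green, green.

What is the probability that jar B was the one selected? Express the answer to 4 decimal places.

Under each hypothesis, the probability of the observed sequence is: P(data | jar A) = (5/7)(2/7)(5/7)(5/7) = 0.10412; P(data | jar B) = (3/4)(1/4)(3/4)(3/4) = 0.10547; P(data | jar C) = (3/10)(7/10)(3/10)(3/10) = 0.0189; P(data | jar D) = (1/4)(3/4)(1/4)(1/4) = 0.011719.
Weighting by the prior gives 1/4 · 0.10412 = 0.026031, 1/4 · 0.10547 = 0.026367, 1/4 · 0.0189 = 0.004725, 1/4 · 0.011719 = 0.0029297; summing to 0.060053.
Therefore the posterior P(jar B | data) = (0.026367) / (0.060053) = 0.43907.

0.4391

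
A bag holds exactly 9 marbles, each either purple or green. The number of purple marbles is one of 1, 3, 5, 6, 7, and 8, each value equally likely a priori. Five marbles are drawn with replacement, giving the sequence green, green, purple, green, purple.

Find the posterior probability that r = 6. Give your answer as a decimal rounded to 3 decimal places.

The likelihood of the observed sequence under each hypothesis: P(data | r = 1) = (8/9)(8/9)(1/9)(8/9)(1/9) = 0.0086708; P(data | r = 3) = (6/9)(6/9)(3/9)(6/9)(3/9) = 0.032922; P(data | r = 5) = (4/9)(4/9)(5/9)(4/9)(5/9) = 0.027096; P(data | r = 6) = (3/9)(3/9)(6/9)(3/9)(6/9) = 0.016461; P(data | r = 7) = (2/9)(2/9)(7/9)(2/9)(7/9) = 0.0066386; P(data | r = 8) = (1/9)(1/9)(8/9)(1/9)(8/9) = 0.0010838.
Weighting by the prior gives 1/6 · 0.0086708 = 0.0014451, 1/6 · 0.032922 = 0.005487, 1/6 · 0.027096 = 0.004516, 1/6 · 0.016461 = 0.0027435, 1/6 · 0.0066386 = 0.0011064, 1/6 · 0.0010838 = 0.00018064; these sum to 0.015479.
Therefore the posterior P(r = 6 | data) = (0.0027435) / (0.015479) = 0.17724.

0.177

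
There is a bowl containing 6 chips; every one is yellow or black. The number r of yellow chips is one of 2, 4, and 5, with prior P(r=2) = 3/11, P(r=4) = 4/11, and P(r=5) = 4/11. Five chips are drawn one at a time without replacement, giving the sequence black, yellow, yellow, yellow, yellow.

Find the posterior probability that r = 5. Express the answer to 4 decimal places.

0.7143

The likelihood of the observed sequence under each hypothesis: P(data | r = 2) = (4/6)(2/5)(1/4)(0/3) = 0; P(data | r = 4) = (2/6)(4/5)(3/4)(2/3)(1/2) = 1/15; P(data | r = 5) = (1/6)(5/5)(4/4)(3/3)(2/2) = 1/6.
The prior-weighted likelihoods are 3/11 · 0 = 0, 4/11 · 1/15 = 4/165, 4/11 · 1/6 = 2/33; with total 14/165.
Therefore the posterior P(r = 5 | data) = (2/33) / (14/165) = 5/7.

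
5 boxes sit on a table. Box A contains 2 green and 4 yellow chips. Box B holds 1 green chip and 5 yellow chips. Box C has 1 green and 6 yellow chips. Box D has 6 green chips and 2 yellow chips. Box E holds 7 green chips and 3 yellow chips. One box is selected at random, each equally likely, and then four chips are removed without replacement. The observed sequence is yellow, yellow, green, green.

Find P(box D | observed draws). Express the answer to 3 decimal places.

Compute the likelihood of the observed sequence for each case: P(data | box A) = (4/6)(3/5)(2/4)(1/3) = 1/15; P(data | box B) = (5/6)(4/5)(1/4)(0/3) = 0; P(data | box C) = (6/7)(5/6)(1/5)(0/4) = 0; P(data | box D) = (2/8)(1/7)(6/6)(5/5) = 1/28; P(data | box E) = (3/10)(2/9)(7/8)(6/7) = 1/20.
Multiplying each by its prior: 1/5 · 1/15 = 1/75, 1/5 · 0 = 0, 1/5 · 0 = 0, 1/5 · 1/28 = 1/140, 1/5 · 1/20 = 1/100; these sum to 16/525.
So P(box D | data) = (1/140) / (16/525) = 15/64.

0.234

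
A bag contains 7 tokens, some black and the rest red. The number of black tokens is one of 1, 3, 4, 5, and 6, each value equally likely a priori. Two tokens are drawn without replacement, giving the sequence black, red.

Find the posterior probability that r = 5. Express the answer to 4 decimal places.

0.2174

Compute the likelihood of the observed sequence for each case: P(data | r = 1) = (1/7)(6/6) = 1/7; P(data | r = 3) = (3/7)(4/6) = 2/7; P(data | r = 4) = (4/7)(3/6) = 2/7; P(data | r = 5) = (5/7)(2/6) = 5/21; P(data | r = 6) = (6/7)(1/6) = 1/7.
Weighting by the prior gives 1/5 · 1/7 = 1/35, 1/5 · 2/7 = 2/35, 1/5 · 2/7 = 2/35, 1/5 · 5/21 = 1/21, 1/5 · 1/7 = 1/35; these sum to 23/105.
Hence P(r = 5 | data) = (1/21) / (23/105) = 5/23.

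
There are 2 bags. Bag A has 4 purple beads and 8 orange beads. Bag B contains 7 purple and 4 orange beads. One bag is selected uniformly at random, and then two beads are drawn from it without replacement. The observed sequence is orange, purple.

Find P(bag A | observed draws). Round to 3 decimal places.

0.488

Under each hypothesis, the probability of the observed sequence is: P(data | bag A) = (8/12)(4/11) = 8/33; P(data | bag B) = (4/11)(7/10) = 14/55.
Multiplying each by its prior: 1/2 · 8/33 = 4/33, 1/2 · 14/55 = 7/55; with total 41/165.
So P(bag A | data) = (4/33) / (41/165) = 20/41.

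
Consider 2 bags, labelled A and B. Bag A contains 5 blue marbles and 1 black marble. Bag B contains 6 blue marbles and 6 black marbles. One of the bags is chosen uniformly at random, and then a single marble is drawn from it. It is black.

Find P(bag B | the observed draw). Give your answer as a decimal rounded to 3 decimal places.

The likelihood of this draw under each hypothesis: P(data | bag A) = (1/6) = 1/6; P(data | bag B) = (6/12) = 1/2.
The prior-weighted likelihoods are 1/2 · 1/6 = 1/12, 1/2 · 1/2 = 1/4; with total 1/3.
Hence P(bag B | data) = (1/4) / (1/3) = 3/4.

0.750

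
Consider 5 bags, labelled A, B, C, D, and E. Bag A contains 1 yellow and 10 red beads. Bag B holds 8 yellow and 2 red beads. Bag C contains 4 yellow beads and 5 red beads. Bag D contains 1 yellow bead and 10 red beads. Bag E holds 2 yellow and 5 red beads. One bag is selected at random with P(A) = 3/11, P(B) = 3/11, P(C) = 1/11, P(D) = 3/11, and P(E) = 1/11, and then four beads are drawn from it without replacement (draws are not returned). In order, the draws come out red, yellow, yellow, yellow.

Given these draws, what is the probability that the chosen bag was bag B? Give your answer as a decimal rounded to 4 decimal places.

Under each hypothesis, the probability of the observed sequence is: P(data | bag A) = (10/11)(1/10)(0/9) = 0; P(data | bag B) = (2/10)(8/9)(7/8)(6/7) = 0.13333; P(data | bag C) = (5/9)(4/8)(3/7)(2/6) = 0.039683; P(data | bag D) = (10/11)(1/10)(0/9) = 0; P(data | bag E) = (5/7)(2/6)(1/5)(0/4) = 0.
Weighting by the prior gives 3/11 · 0 = 0, 3/11 · 0.13333 = 0.036364, 1/11 · 0.039683 = 0.0036075, 3/11 · 0 = 0, 1/11 · 0 = 0; these sum to 0.039971.
So P(bag B | data) = (0.036364) / (0.039971) = 0.90975.

0.9097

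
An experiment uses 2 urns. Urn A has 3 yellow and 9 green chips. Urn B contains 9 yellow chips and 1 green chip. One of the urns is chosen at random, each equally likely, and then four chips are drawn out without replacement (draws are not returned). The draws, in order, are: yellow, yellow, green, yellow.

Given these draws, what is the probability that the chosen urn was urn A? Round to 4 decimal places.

The likelihood of the observed sequence under each hypothesis: P(data | urn A) = (3/12)(2/11)(9/10)(1/9) = 1/220; P(data | urn B) = (9/10)(8/9)(1/8)(7/7) = 1/10.
The prior-weighted likelihoods are 1/2 · 1/220 = 1/440, 1/2 · 1/10 = 1/20; these sum to 23/440.
So P(urn A | data) = (1/440) / (23/440) = 1/23.

0.0435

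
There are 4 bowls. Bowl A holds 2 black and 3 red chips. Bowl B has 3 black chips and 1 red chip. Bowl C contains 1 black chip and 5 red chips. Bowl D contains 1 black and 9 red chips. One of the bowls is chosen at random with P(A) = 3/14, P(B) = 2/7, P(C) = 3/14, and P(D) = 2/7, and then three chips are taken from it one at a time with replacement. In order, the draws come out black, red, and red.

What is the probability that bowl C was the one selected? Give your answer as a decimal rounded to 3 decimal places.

0.269

For each hypothesis, P(data | H) works out to: P(data | bowl A) = (2/5)(3/5)(3/5) = 0.144; P(data | bowl B) = (3/4)(1/4)(1/4) = 0.046875; P(data | bowl C) = (1/6)(5/6)(5/6) = 0.11574; P(data | bowl D) = (1/10)(9/10)(9/10) = 0.081.
The prior-weighted likelihoods are 3/14 · 0.144 = 0.030857, 2/7 · 0.046875 = 0.013393, 3/14 · 0.11574 = 0.024802, 2/7 · 0.081 = 0.023143; with total 0.092194.
So P(bowl C | data) = (0.024802) / (0.092194) = 0.26901.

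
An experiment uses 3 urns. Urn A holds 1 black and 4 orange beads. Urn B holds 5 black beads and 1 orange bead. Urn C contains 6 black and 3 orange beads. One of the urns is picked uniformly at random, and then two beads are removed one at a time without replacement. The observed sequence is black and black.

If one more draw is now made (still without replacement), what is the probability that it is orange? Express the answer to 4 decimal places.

0.3187

The likelihood of the observed sequence under each hypothesis: P(data | urn A) = (1/5)(0/4) = 0; P(data | urn B) = (5/6)(4/5) = 2/3; P(data | urn C) = (6/9)(5/8) = 5/12.
Multiplying each by its prior: 1/3 · 0 = 0, 1/3 · 2/3 = 2/9, 1/3 · 5/12 = 5/36; these sum to 13/36.
Dividing through by the total gives posterior P(urn A | data) = 0, P(urn B | data) = 8/13, P(urn C | data) = 5/13.
Averaging over the posterior, P(orange next | data) = (1/4)(8/13) + (3/7)(5/13) = 29/91.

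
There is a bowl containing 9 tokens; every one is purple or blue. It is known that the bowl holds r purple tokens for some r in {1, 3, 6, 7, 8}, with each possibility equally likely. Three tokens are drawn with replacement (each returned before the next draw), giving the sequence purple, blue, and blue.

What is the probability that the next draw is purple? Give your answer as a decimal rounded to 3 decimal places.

For each hypothesis, P(data | H) works out to: P(data | r = 1) = (1/9)(8/9)(8/9) = 0.087791; P(data | r = 3) = (3/9)(6/9)(6/9) = 0.14815; P(data | r = 6) = (6/9)(3/9)(3/9) = 0.074074; P(data | r = 7) = (7/9)(2/9)(2/9) = 0.038409; P(data | r = 8) = (8/9)(1/9)(1/9) = 0.010974.
The prior-weighted likelihoods are 1/5 · 0.087791 = 0.017558, 1/5 · 0.14815 = 0.02963, 1/5 · 0.074074 = 0.014815, 1/5 · 0.038409 = 0.0076818, 1/5 · 0.010974 = 0.0021948; summing to 0.071879.
The posterior is then P(r = 1 | data) = 0.24427, P(r = 3 | data) = 0.41221, P(r = 6 | data) = 0.20611, P(r = 7 | data) = 0.10687, P(r = 8 | data) = 0.030534.
The predictive probability is P(purple next | data) = (1/9)(0.24427) + (1/3)(0.41221) + (2/3)(0.20611) + (7/9)(0.10687) + (8/9)(0.030534) = 0.41221.

0.412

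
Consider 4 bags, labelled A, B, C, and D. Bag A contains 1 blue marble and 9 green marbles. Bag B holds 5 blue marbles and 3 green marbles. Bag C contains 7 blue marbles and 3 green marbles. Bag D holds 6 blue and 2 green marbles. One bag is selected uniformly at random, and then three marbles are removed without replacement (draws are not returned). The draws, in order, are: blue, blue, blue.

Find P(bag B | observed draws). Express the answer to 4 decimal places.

The likelihood of the observed sequence under each hypothesis: P(data | bag A) = (1/10)(0/9) = 0; P(data | bag B) = (5/8)(4/7)(3/6) = 5/28; P(data | bag C) = (7/10)(6/9)(5/8) = 7/24; P(data | bag D) = (6/8)(5/7)(4/6) = 5/14.
Multiplying each by its prior: 1/4 · 0 = 0, 1/4 · 5/28 = 5/112, 1/4 · 7/24 = 7/96, 1/4 · 5/14 = 5/56; summing to 139/672.
By Bayes' rule, P(bag B | data) = (5/112) / (139/672) = 30/139.

0.2158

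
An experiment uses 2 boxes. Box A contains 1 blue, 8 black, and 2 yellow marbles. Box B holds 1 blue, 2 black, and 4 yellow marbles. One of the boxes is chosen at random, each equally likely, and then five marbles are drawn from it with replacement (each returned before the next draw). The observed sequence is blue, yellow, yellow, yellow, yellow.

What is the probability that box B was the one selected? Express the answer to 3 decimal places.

0.994

The likelihood of the observed sequence under each hypothesis: P(data | box A) = (1/11)(2/11)(2/11)(2/11)(2/11) = 9.9347e-05; P(data | box B) = (1/7)(4/7)(4/7)(4/7)(4/7) = 0.015232.
Weighting by the prior gives 1/2 · 9.9347e-05 = 4.9674e-05, 1/2 · 0.015232 = 0.0076159; summing to 0.0076655.
By Bayes' rule, P(box B | data) = (0.0076159) / (0.0076655) = 0.99352.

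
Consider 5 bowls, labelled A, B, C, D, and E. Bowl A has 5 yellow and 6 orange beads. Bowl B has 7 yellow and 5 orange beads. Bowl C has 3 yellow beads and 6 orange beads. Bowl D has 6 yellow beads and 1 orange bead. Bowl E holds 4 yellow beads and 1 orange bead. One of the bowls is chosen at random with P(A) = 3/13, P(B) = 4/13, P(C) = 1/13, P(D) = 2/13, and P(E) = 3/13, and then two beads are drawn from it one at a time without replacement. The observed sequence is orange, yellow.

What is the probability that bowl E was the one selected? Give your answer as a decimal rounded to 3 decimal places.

0.199

For each hypothesis, P(data | H) works out to: P(data | bowl A) = (6/11)(5/10) = 0.27273; P(data | bowl B) = (5/12)(7/11) = 0.26515; P(data | bowl C) = (6/9)(3/8) = 0.25; P(data | bowl D) = (1/7)(6/6) = 0.14286; P(data | bowl E) = (1/5)(4/4) = 0.2.
The prior-weighted likelihoods are 3/13 · 0.27273 = 0.062937, 4/13 · 0.26515 = 0.081585, 1/13 · 0.25 = 0.019231, 2/13 · 0.14286 = 0.021978, 3/13 · 0.2 = 0.046154; with total 0.23188.
Hence P(bowl E | data) = (0.046154) / (0.23188) = 0.19904.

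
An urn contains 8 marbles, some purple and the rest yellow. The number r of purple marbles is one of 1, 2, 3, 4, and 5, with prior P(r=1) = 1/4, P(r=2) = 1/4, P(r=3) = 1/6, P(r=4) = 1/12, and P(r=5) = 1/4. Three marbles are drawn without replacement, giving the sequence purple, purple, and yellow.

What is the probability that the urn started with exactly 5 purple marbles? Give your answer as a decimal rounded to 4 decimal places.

0.5556

Compute the likelihood of the observed sequence for each case: P(data | r = 1) = (1/8)(0/7) = 0; P(data | r = 2) = (2/8)(1/7)(6/6) = 1/28; P(data | r = 3) = (3/8)(2/7)(5/6) = 5/56; P(data | r = 4) = (4/8)(3/7)(4/6) = 1/7; P(data | r = 5) = (5/8)(4/7)(3/6) = 5/28.
Weighting by the prior gives 1/4 · 0 = 0, 1/4 · 1/28 = 1/112, 1/6 · 5/56 = 5/336, 1/12 · 1/7 = 1/84, 1/4 · 5/28 = 5/112; summing to 9/112.
By Bayes' rule, P(r = 5 | data) = (5/112) / (9/112) = 5/9.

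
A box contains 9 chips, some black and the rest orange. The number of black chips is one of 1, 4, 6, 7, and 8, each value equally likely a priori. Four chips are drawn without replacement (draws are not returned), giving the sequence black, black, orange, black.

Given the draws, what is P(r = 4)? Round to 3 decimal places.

0.097

For each hypothesis, P(data | H) works out to: P(data | r = 1) = (1/9)(0/8) = 0; P(data | r = 4) = (4/9)(3/8)(5/7)(2/6) = 0.039683; P(data | r = 6) = (6/9)(5/8)(3/7)(4/6) = 0.11905; P(data | r = 7) = (7/9)(6/8)(2/7)(5/6) = 0.13889; P(data | r = 8) = (8/9)(7/8)(1/7)(6/6) = 0.11111.
Weighting by the prior gives 1/5 · 0 = 0, 1/5 · 0.039683 = 0.0079365, 1/5 · 0.11905 = 0.02381, 1/5 · 0.13889 = 0.027778, 1/5 · 0.11111 = 0.022222; with total 0.081746.
Therefore the posterior P(r = 4 | data) = (0.0079365) / (0.081746) = 0.097087.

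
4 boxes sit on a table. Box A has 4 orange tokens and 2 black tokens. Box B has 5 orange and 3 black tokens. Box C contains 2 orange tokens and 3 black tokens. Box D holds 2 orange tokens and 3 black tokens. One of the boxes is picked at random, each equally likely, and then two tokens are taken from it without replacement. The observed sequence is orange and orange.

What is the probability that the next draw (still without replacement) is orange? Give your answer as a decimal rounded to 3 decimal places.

Compute the likelihood of the observed sequence for each case: P(data | box A) = (4/6)(3/5) = 2/5; P(data | box B) = (5/8)(4/7) = 5/14; P(data | box C) = (2/5)(1/4) = 1/10; P(data | box D) = (2/5)(1/4) = 1/10.
The prior-weighted likelihoods are 1/4 · 2/5 = 1/10, 1/4 · 5/14 = 5/56, 1/4 · 1/10 = 1/40, 1/4 · 1/10 = 1/40; summing to 67/280.
Normalising, the posterior is P(box A | data) = 28/67, P(box B | data) = 25/67, P(box C | data) = 7/67, P(box D | data) = 7/67.
The predictive probability is P(orange next | data) = (1/2)(28/67) + (1/2)(25/67) + (0)(7/67) + (0)(7/67) = 53/134.

0.396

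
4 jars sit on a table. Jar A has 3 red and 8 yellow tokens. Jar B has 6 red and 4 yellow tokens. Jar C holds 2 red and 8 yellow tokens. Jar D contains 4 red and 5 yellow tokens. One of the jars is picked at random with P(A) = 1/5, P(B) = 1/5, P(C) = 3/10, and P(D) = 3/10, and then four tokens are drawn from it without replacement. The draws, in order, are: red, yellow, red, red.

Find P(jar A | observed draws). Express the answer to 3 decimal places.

0.038

Under each hypothesis, the probability of the observed sequence is: P(data | jar A) = (3/11)(8/10)(2/9)(1/8) = 0.0060606; P(data | jar B) = (6/10)(4/9)(5/8)(4/7) = 0.095238; P(data | jar C) = (2/10)(8/9)(1/8)(0/7) = 0; P(data | jar D) = (4/9)(5/8)(3/7)(2/6) = 0.039683.
Weighting by the prior gives 1/5 · 0.0060606 = 0.0012121, 1/5 · 0.095238 = 0.019048, 3/10 · 0 = 0, 3/10 · 0.039683 = 0.011905; with total 0.032165.
Therefore the posterior P(jar A | data) = (0.0012121) / (0.032165) = 0.037685.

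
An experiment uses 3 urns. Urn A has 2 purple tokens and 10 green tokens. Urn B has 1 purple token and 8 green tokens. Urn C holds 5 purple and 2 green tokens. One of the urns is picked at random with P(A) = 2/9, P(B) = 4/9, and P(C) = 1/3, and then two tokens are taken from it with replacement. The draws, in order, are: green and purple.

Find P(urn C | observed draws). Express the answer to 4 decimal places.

0.4764

The likelihood of the observed sequence under each hypothesis: P(data | urn A) = (10/12)(2/12) = 0.13889; P(data | urn B) = (8/9)(1/9) = 0.098765; P(data | urn C) = (2/7)(5/7) = 0.20408.
Multiplying each by its prior: 2/9 · 0.13889 = 0.030864, 4/9 · 0.098765 = 0.043896, 1/3 · 0.20408 = 0.068027; these sum to 0.14279.
So P(urn C | data) = (0.068027) / (0.14279) = 0.47642.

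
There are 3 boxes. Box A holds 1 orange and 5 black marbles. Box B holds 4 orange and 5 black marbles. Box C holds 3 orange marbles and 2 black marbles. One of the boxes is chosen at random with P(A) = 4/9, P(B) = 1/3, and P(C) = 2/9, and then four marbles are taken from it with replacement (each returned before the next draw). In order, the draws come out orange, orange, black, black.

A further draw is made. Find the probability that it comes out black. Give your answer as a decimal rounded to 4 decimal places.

0.5649

The likelihood of the observed sequence under each hypothesis: P(data | box A) = (1/6)(1/6)(5/6)(5/6) = 0.01929; P(data | box B) = (4/9)(4/9)(5/9)(5/9) = 0.060966; P(data | box C) = (3/5)(3/5)(2/5)(2/5) = 0.0576.
Weighting by the prior gives 4/9 · 0.01929 = 0.0085734, 1/3 · 0.060966 = 0.020322, 2/9 · 0.0576 = 0.0128; these sum to 0.041695.
The posterior is then P(box A | data) = 0.20562, P(box B | data) = 0.48739, P(box C | data) = 0.30699.
Averaging over the posterior, P(black next | data) = (5/6)(0.20562) + (5/9)(0.48739) + (2/5)(0.30699) = 0.56492.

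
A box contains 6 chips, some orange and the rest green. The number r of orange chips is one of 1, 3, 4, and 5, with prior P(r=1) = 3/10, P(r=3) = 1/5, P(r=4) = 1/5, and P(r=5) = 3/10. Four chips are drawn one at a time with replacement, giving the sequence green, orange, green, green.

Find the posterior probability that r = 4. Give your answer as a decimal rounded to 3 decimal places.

For each hypothesis, P(data | H) works out to: P(data | r = 1) = (5/6)(1/6)(5/6)(5/6) = 0.096451; P(data | r = 3) = (3/6)(3/6)(3/6)(3/6) = 0.0625; P(data | r = 4) = (2/6)(4/6)(2/6)(2/6) = 0.024691; P(data | r = 5) = (1/6)(5/6)(1/6)(1/6) = 0.003858.
The prior-weighted likelihoods are 3/10 · 0.096451 = 0.028935, 1/5 · 0.0625 = 0.0125, 1/5 · 0.024691 = 0.0049383, 3/10 · 0.003858 = 0.0011574; with total 0.047531.
So P(r = 4 | data) = (0.0049383) / (0.047531) = 0.1039.

0.104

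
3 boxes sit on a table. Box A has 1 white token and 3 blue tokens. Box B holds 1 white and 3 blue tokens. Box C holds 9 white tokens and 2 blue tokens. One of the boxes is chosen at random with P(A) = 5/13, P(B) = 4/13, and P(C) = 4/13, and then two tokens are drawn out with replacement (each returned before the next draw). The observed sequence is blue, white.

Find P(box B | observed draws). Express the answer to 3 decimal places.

0.329

The likelihood of the observed sequence under each hypothesis: P(data | box A) = (3/4)(1/4) = 0.1875; P(data | box B) = (3/4)(1/4) = 0.1875; P(data | box C) = (2/11)(9/11) = 0.14876.
Weighting by the prior gives 5/13 · 0.1875 = 0.072115, 4/13 · 0.1875 = 0.057692, 4/13 · 0.14876 = 0.045772; these sum to 0.17558.
By Bayes' rule, P(box B | data) = (0.057692) / (0.17558) = 0.32858.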